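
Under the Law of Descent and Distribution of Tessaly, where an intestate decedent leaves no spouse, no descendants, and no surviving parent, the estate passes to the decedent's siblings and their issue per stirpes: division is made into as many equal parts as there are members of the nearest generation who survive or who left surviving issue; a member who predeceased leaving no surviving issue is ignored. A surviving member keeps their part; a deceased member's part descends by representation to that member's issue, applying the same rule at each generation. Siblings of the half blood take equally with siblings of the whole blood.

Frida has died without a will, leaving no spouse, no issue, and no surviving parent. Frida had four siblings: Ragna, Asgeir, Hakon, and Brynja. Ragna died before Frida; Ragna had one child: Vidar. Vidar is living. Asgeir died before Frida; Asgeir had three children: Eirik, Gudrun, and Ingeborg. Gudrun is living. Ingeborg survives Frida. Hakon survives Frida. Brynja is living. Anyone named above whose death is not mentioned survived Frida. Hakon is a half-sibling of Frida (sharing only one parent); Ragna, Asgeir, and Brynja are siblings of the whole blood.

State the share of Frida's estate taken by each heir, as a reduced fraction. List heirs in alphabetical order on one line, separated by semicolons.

No spouse, descendants, or parent survives, so the estate passes to Frida's siblings per stirpes.
Half-blood and whole-blood siblings take equally under the stated rule.
The estate is divided into 4 equal shares of 1/4 among Ragna, Asgeir, Hakon, Brynja.
Ragna predeceased; the 1/4 allotted to Ragna's branch passes to Ragna's issue by representation.
Vidar is the sole taker at this level and receives the full 1/4.
Asgeir predeceased; the 1/4 allotted to Asgeir's branch passes to Asgeir's issue by representation.
The 1/4 is divided into 3 equal shares of 1/12 among Eirik, Gudrun, Ingeborg.
Eirik is living and takes 1/12.
Gudrun is living and takes 1/12.
Ingeborg is living and takes 1/12.
Hakon is living and takes 1/4.
Brynja is living and takes 1/4.

Brynja 1/4; Eirik 1/12; Gudrun 1/12; Hakon 1/4; Ingeborg 1/12; Vidar 1/4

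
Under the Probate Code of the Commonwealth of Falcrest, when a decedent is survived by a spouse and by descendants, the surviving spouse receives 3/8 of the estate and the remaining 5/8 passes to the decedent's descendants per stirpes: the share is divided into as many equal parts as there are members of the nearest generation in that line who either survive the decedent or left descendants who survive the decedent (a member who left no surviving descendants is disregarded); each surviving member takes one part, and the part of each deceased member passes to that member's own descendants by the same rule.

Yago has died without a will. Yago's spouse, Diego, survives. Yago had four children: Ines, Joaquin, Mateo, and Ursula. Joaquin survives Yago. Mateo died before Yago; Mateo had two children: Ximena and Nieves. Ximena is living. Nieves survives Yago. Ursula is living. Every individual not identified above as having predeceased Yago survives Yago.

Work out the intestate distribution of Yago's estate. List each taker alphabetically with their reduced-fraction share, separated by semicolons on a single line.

Diego 3/8; Ines 5/32; Joaquin 5/32; Nieves 5/64; Ursula 5/32; Ximena 5/64

Diego, as surviving spouse, takes 3/8.
The remaining 5/8 passes to Yago's descendants per stirpes.
The 5/8 is divided into 4 equal shares of 5/32 among Ines, Joaquin, Mateo, Ursula.
Ines is living and takes 5/32.
Joaquin is living and takes 5/32.
Mateo predeceased; the 5/32 allotted to Mateo's branch passes to Mateo's issue by representation.
The 5/32 is divided into 2 equal shares of 5/64 among Ximena, Nieves.
Ximena is living and takes 5/64.
Nieves is living and takes 5/64.
Ursula is living and takes 5/32.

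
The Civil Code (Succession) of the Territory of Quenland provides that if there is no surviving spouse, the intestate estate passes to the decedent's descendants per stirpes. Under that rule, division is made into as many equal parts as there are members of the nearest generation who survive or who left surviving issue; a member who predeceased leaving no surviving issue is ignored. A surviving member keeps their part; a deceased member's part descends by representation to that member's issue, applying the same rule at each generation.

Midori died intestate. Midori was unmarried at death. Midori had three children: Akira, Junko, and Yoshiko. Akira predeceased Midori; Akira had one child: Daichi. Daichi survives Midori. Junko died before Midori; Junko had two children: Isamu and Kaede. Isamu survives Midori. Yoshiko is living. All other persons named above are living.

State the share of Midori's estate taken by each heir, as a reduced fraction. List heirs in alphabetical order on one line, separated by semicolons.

There is no surviving spouse, so the entire estate passes to Midori's descendants per stirpes.
The estate is divided into 3 equal shares of 1/3 among Akira, Junko, Yoshiko.
Akira predeceased; the 1/3 allotted to Akira's branch passes to Akira's issue by representation.
Daichi is the sole taker at this level and receives the full 1/3.
Junko predeceased; the 1/3 allotted to Junko's branch passes to Junko's issue by representation.
The 1/3 is divided into 2 equal shares of 1/6 among Isamu, Kaede.
Isamu is living and takes 1/6.
Kaede is living and takes 1/6.
Yoshiko is living and takes 1/3.

Daichi 1/3; Isamu 1/6; Kaede 1/6; Yoshiko 1/3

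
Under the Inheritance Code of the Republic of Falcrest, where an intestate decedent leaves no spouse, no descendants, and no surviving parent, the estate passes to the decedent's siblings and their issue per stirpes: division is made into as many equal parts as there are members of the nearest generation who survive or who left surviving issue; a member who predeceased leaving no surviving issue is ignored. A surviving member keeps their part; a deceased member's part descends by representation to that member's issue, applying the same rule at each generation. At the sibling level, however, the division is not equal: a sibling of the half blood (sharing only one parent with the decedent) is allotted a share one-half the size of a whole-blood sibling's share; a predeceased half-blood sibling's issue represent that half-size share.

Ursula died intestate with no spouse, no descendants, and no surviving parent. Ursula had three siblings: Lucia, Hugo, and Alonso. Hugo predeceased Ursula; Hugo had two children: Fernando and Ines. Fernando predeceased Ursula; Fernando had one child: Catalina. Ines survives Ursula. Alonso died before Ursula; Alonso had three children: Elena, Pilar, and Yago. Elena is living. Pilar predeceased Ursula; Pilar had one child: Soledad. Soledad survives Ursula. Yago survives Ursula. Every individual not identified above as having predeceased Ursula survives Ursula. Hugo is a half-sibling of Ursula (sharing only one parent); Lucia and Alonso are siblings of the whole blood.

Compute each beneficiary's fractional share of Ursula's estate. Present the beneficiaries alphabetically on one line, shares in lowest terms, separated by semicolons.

Catalina 1/10; Elena 2/15; Ines 1/10; Lucia 2/5; Soledad 2/15; Yago 2/15

No spouse, descendants, or parent survives, so the estate passes to Ursula's siblings per stirpes.
Half-blood siblings count for one-half the weight of whole-blood siblings at the initial division.
Dividing 1 in proportion to weights (total weight 5/2): Lucia (weight 1) → 2/5; Hugo (weight 1/2) → 1/5; Alonso (weight 1) → 2/5.
Lucia is living and takes 2/5.
Hugo predeceased; the 1/5 allotted to Hugo's branch passes to Hugo's issue by representation.
The 1/5 is divided into 2 equal shares of 1/10 among Fernando, Ines.
Fernando predeceased; the 1/10 allotted to Fernando's branch passes to Fernando's issue by representation.
Catalina is the sole taker at this level and receives the full 1/10.
Ines is living and takes 1/10.
Alonso predeceased; the 2/5 allotted to Alonso's branch passes to Alonso's issue by representation.
The 2/5 is divided into 3 equal shares of 2/15 among Elena, Pilar, Yago.
Elena is living and takes 2/15.
Pilar predeceased; the 2/15 allotted to Pilar's branch passes to Pilar's issue by representation.
Soledad is the sole taker at this level and receives the full 2/15.
Yago is living and takes 2/15.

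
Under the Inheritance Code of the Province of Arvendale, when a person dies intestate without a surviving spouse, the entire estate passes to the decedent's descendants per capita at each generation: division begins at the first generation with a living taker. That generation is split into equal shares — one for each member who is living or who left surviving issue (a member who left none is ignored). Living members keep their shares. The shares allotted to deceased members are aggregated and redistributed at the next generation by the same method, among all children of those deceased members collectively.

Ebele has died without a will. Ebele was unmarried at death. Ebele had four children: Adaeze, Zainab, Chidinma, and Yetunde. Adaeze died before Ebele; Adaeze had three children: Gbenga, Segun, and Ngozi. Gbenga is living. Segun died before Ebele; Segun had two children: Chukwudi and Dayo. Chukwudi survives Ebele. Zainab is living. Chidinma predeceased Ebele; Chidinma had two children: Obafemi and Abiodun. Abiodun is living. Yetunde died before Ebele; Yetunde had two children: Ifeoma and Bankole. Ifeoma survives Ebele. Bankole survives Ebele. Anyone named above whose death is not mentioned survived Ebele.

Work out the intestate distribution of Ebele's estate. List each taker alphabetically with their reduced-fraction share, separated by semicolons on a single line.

There is no surviving spouse, so the entire estate passes to Ebele's descendants per capita at each generation.
At generation 1 (Adaeze, Zainab, Chidinma, Yetunde) there are 4 shares of (1)/4 = 1/4 each.
Living: Zainab — each takes 1/4.
Deceased: Adaeze, Chidinma, and Yetunde. Their combined 3/4 is pooled and carried to generation 2.
At generation 2 (Gbenga, Segun, Ngozi, Obafemi, Abiodun, Ifeoma, Bankole) there are 7 shares of (3/4)/7 = 3/28 each.
Living: Gbenga, Ngozi, Obafemi, Abiodun, Ifeoma, and Bankole — each takes 3/28.
Deceased: Segun. That 3/28 share is carried to generation 3.
At generation 3 (Chukwudi, Dayo) there are 2 shares of (3/28)/2 = 3/56 each.
Living: Chukwudi and Dayo — each takes 3/56.

Abiodun 3/28; Bankole 3/28; Chukwudi 3/56; Dayo 3/56; Gbenga 3/28; Ifeoma 3/28; Ngozi 3/28; Obafemi 3/28; Zainab 1/4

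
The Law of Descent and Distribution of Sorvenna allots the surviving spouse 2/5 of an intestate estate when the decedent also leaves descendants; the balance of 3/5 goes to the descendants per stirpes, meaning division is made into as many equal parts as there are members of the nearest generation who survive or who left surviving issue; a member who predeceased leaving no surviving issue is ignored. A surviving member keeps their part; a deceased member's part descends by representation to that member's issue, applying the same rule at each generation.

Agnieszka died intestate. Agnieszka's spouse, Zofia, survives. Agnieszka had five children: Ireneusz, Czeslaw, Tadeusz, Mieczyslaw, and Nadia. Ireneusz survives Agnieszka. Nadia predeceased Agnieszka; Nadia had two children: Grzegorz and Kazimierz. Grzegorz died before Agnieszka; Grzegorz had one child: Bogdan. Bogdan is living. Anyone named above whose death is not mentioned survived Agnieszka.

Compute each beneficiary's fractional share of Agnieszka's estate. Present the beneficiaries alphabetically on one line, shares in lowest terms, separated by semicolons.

Bogdan 3/50; Czeslaw 3/25; Ireneusz 3/25; Kazimierz 3/50; Mieczyslaw 3/25; Tadeusz 3/25; Zofia 2/5

Zofia, as surviving spouse, takes 2/5.
The remaining 3/5 passes to Agnieszka's descendants per stirpes.
The 3/5 is divided into 5 equal shares of 3/25 among Ireneusz, Czeslaw, Tadeusz, Mieczyslaw, Nadia.
Ireneusz is living and takes 3/25.
Czeslaw is living and takes 3/25.
Tadeusz is living and takes 3/25.
Mieczyslaw is living and takes 3/25.
Nadia predeceased; the 3/25 allotted to Nadia's branch passes to Nadia's issue by representation.
The 3/25 is divided into 2 equal shares of 3/50 among Grzegorz, Kazimierz.
Grzegorz predeceased; the 3/50 allotted to Grzegorz's branch passes to Grzegorz's issue by representation.
Bogdan is the sole taker at this level and receives the full 3/50.
Kazimierz is living and takes 3/50.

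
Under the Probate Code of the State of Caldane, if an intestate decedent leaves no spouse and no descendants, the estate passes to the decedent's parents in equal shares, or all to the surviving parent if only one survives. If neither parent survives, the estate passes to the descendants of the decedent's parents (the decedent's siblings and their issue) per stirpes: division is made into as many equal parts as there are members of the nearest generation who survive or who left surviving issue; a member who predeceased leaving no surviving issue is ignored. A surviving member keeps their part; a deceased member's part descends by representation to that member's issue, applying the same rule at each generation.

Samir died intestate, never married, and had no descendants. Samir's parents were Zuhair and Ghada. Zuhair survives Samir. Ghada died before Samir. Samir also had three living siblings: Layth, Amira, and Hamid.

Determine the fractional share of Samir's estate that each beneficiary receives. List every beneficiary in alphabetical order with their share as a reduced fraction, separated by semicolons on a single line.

Zuhair 1

Only one parent, Zuhair, survives, so Zuhair takes the entire estate. The siblings take nothing because a surviving parent has priority.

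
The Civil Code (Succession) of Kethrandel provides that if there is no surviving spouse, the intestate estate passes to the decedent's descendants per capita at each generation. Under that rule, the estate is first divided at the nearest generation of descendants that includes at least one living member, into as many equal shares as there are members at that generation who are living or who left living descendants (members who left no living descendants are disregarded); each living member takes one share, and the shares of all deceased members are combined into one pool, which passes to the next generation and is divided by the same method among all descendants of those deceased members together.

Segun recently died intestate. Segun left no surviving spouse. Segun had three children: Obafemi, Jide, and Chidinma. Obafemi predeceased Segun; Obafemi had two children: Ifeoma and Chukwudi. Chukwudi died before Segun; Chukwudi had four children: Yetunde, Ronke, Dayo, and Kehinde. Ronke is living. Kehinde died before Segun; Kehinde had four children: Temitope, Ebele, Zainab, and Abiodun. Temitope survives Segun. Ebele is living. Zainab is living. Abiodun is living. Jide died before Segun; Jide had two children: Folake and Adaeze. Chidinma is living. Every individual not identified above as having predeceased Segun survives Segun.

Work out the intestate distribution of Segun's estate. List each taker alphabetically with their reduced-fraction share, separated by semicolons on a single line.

Abiodun 1/96; Adaeze 1/6; Chidinma 1/3; Dayo 1/24; Ebele 1/96; Folake 1/6; Ifeoma 1/6; Ronke 1/24; Temitope 1/96; Yetunde 1/24; Zainab 1/96

There is no surviving spouse, so the entire estate passes to Segun's descendants per capita at each generation.
At generation 1 (Obafemi, Jide, Chidinma) there are 3 shares of (1)/3 = 1/3 each.
Living: Chidinma — each takes 1/3.
Deceased: Obafemi and Jide. Their combined 2/3 is pooled and carried to generation 2.
At generation 2 (Ifeoma, Chukwudi, Folake, Adaeze) there are 4 shares of (2/3)/4 = 1/6 each.
Living: Ifeoma, Folake, and Adaeze — each takes 1/6.
Deceased: Chukwudi. That 1/6 share is carried to generation 3.
At generation 3 (Yetunde, Ronke, Dayo, Kehinde) there are 4 shares of (1/6)/4 = 1/24 each.
Living: Yetunde, Ronke, and Dayo — each takes 1/24.
Deceased: Kehinde. That 1/24 share is carried to generation 4.
At generation 4 (Temitope, Ebele, Zainab, Abiodun) there are 4 shares of (1/24)/4 = 1/96 each.
Living: Temitope, Ebele, Zainab, and Abiodun — each takes 1/96.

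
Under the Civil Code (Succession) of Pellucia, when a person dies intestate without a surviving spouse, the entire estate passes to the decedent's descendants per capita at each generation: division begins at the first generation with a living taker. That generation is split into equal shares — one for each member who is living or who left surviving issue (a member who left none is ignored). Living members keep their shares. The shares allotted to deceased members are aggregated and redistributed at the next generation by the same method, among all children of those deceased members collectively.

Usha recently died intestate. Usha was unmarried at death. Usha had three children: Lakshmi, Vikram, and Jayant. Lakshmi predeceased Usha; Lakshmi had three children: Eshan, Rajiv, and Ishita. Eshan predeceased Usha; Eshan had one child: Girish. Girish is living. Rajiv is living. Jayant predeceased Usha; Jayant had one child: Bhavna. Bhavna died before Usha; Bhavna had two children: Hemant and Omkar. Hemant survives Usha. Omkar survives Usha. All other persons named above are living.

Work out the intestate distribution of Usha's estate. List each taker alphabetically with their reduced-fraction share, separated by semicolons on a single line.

There is no surviving spouse, so the entire estate passes to Usha's descendants per capita at each generation.
At generation 1 (Lakshmi, Vikram, Jayant) there are 3 shares of (1)/3 = 1/3 each.
Living: Vikram — each takes 1/3.
Deceased: Lakshmi and Jayant. Their combined 2/3 is pooled and carried to generation 2.
At generation 2 (Eshan, Rajiv, Ishita, Bhavna) there are 4 shares of (2/3)/4 = 1/6 each.
Living: Rajiv and Ishita — each takes 1/6.
Deceased: Eshan and Bhavna. Their combined 1/3 is pooled and carried to generation 3.
At generation 3 (Girish, Hemant, Omkar) there are 3 shares of (1/3)/3 = 1/9 each.
Living: Girish, Hemant, and Omkar — each takes 1/9.

Girish 1/9; Hemant 1/9; Ishita 1/6; Omkar 1/9; Rajiv 1/6; Vikram 1/3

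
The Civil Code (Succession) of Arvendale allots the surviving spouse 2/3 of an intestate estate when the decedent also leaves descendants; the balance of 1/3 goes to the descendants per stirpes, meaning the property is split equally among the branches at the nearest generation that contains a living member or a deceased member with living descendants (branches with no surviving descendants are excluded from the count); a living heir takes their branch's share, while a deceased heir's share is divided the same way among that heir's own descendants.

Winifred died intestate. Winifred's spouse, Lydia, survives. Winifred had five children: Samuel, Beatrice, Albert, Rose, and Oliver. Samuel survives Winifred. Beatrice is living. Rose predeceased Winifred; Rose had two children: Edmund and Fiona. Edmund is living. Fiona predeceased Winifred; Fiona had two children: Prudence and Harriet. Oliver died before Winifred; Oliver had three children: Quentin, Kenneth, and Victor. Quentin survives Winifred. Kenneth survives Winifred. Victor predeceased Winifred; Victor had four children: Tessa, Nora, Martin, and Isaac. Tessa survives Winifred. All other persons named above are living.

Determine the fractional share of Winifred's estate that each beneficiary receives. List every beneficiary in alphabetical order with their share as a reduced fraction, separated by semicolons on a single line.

Lydia, as surviving spouse, takes 2/3.
The remaining 1/3 passes to Winifred's descendants per stirpes.
The 1/3 is divided into 5 equal shares of 1/15 among Samuel, Beatrice, Albert, Rose, Oliver.
Samuel is living and takes 1/15.
Beatrice is living and takes 1/15.
Albert is living and takes 1/15.
Rose predeceased; the 1/15 allotted to Rose's branch passes to Rose's issue by representation.
The 1/15 is divided into 2 equal shares of 1/30 among Edmund, Fiona.
Edmund is living and takes 1/30.
Fiona predeceased; the 1/30 allotted to Fiona's branch passes to Fiona's issue by representation.
The 1/30 is divided into 2 equal shares of 1/60 among Prudence, Harriet.
Prudence is living and takes 1/60.
Harriet is living and takes 1/60.
Oliver predeceased; the 1/15 allotted to Oliver's branch passes to Oliver's issue by representation.
The 1/15 is divided into 3 equal shares of 1/45 among Quentin, Kenneth, Victor.
Quentin is living and takes 1/45.
Kenneth is living and takes 1/45.
Victor predeceased; the 1/45 allotted to Victor's branch passes to Victor's issue by representation.
The 1/45 is divided into 4 equal shares of 1/180 among Tessa, Nora, Martin, Isaac.
Tessa is living and takes 1/180.
Nora is living and takes 1/180.
Martin is living and takes 1/180.
Isaac is living and takes 1/180.

Albert 1/15; Beatrice 1/15; Edmund 1/30; Harriet 1/60; Isaac 1/180; Kenneth 1/45; Lydia 2/3; Martin 1/180; Nora 1/180; Prudence 1/60; Quentin 1/45; Samuel 1/15; Tessa 1/180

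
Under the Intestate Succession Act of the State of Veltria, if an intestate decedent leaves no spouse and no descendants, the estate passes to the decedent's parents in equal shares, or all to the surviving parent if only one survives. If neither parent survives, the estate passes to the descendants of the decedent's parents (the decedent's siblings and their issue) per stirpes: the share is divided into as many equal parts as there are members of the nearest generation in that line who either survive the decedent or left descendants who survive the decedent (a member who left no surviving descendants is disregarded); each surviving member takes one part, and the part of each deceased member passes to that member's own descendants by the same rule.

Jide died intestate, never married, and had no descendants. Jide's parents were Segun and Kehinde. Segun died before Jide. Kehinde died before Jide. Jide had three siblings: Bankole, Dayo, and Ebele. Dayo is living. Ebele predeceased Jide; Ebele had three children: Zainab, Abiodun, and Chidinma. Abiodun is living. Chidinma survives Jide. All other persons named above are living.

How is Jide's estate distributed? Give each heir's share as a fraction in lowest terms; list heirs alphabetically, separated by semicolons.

Neither parent survives and there are no descendants, so the estate passes to Jide's siblings and their issue per stirpes.
The estate is divided into 3 equal shares of 1/3 among Bankole, Dayo, Ebele.
Bankole is living and takes 1/3.
Dayo is living and takes 1/3.
Ebele predeceased; the 1/3 allotted to Ebele's branch passes to Ebele's issue by representation.
The 1/3 is divided into 3 equal shares of 1/9 among Zainab, Abiodun, Chidinma.
Zainab is living and takes 1/9.
Abiodun is living and takes 1/9.
Chidinma is living and takes 1/9.

Abiodun 1/9; Bankole 1/3; Chidinma 1/9; Dayo 1/3; Zainab 1/9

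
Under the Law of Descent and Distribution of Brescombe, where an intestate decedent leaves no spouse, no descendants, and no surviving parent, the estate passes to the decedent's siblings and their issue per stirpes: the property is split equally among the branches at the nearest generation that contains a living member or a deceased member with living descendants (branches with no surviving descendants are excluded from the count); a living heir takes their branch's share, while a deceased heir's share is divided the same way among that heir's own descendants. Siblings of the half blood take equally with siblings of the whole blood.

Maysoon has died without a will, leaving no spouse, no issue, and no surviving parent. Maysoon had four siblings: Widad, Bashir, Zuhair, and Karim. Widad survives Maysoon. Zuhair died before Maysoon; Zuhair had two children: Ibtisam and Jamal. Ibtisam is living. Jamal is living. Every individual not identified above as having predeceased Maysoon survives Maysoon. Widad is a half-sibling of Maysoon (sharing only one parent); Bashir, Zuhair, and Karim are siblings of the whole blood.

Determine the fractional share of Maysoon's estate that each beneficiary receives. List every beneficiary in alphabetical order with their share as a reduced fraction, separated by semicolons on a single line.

No spouse, descendants, or parent survives, so the estate passes to Maysoon's siblings per stirpes.
Half-blood and whole-blood siblings take equally under the stated rule.
The estate is divided into 4 equal shares of 1/4 among Widad, Bashir, Zuhair, Karim.
Widad is living and takes 1/4.
Bashir is living and takes 1/4.
Zuhair predeceased; the 1/4 allotted to Zuhair's branch passes to Zuhair's issue by representation.
The 1/4 is divided into 2 equal shares of 1/8 among Ibtisam, Jamal.
Ibtisam is living and takes 1/8.
Jamal is living and takes 1/8.
Karim is living and takes 1/4.

Bashir 1/4; Ibtisam 1/8; Jamal 1/8; Karim 1/4; Widad 1/4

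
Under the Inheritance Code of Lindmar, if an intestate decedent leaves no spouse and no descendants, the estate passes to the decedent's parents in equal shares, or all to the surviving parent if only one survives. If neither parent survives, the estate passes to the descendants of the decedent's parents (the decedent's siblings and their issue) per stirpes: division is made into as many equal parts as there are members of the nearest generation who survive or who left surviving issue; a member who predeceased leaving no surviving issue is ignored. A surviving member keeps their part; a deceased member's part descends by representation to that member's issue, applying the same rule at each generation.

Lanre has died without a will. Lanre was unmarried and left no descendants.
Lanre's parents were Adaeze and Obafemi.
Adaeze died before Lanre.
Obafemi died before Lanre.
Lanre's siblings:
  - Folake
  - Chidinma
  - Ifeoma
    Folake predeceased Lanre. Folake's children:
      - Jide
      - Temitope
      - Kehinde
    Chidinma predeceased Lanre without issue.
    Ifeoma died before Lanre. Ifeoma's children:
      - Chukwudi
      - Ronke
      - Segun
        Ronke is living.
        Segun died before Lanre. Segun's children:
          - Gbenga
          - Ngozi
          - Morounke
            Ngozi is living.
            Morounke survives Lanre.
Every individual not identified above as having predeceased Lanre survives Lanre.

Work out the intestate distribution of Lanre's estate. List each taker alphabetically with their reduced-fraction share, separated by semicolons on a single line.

Chukwudi 1/6; Gbenga 1/18; Jide 1/6; Kehinde 1/6; Morounke 1/18; Ngozi 1/18; Ronke 1/6; Temitope 1/6

Neither parent survives and there are no descendants, so the estate passes to Lanre's siblings and their issue per stirpes.
Chidinma left no surviving issue, so that branch lapses and is disregarded.
The estate is divided into 2 equal shares of 1/2 among Folake, Ifeoma.
Folake predeceased; the 1/2 allotted to Folake's branch passes to Folake's issue by representation.
The 1/2 is divided into 3 equal shares of 1/6 among Jide, Temitope, Kehinde.
Jide is living and takes 1/6.
Temitope is living and takes 1/6.
Kehinde is living and takes 1/6.
Ifeoma predeceased; the 1/2 allotted to Ifeoma's branch passes to Ifeoma's issue by representation.
The 1/2 is divided into 3 equal shares of 1/6 among Chukwudi, Ronke, Segun.
Chukwudi is living and takes 1/6.
Ronke is living and takes 1/6.
Segun predeceased; the 1/6 allotted to Segun's branch passes to Segun's issue by representation.
The 1/6 is divided into 3 equal shares of 1/18 among Gbenga, Ngozi, Morounke.
Gbenga is living and takes 1/18.
Ngozi is living and takes 1/18.
Morounke is living and takes 1/18.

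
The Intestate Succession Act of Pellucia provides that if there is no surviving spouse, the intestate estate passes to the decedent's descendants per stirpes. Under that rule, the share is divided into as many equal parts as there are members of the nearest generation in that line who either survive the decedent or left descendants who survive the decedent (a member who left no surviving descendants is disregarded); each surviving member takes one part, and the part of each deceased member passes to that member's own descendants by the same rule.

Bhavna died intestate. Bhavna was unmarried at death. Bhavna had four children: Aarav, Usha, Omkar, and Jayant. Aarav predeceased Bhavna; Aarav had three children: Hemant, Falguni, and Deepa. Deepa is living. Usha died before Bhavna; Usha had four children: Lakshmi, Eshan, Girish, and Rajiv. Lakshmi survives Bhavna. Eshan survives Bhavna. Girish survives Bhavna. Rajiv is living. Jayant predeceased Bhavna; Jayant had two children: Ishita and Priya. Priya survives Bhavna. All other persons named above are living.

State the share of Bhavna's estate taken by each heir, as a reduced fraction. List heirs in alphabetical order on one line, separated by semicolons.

Deepa 1/12; Eshan 1/16; Falguni 1/12; Girish 1/16; Hemant 1/12; Ishita 1/8; Lakshmi 1/16; Omkar 1/4; Priya 1/8; Rajiv 1/16

There is no surviving spouse, so the entire estate passes to Bhavna's descendants per stirpes.
The estate is divided into 4 equal shares of 1/4 among Aarav, Usha, Omkar, Jayant.
Aarav predeceased; the 1/4 allotted to Aarav's branch passes to Aarav's issue by representation.
The 1/4 is divided into 3 equal shares of 1/12 among Hemant, Falguni, Deepa.
Hemant is living and takes 1/12.
Falguni is living and takes 1/12.
Deepa is living and takes 1/12.
Usha predeceased; the 1/4 allotted to Usha's branch passes to Usha's issue by representation.
The 1/4 is divided into 4 equal shares of 1/16 among Lakshmi, Eshan, Girish, Rajiv.
Lakshmi is living and takes 1/16.
Eshan is living and takes 1/16.
Girish is living and takes 1/16.
Rajiv is living and takes 1/16.
Omkar is living and takes 1/4.
Jayant predeceased; the 1/4 allotted to Jayant's branch passes to Jayant's issue by representation.
The 1/4 is divided into 2 equal shares of 1/8 among Ishita, Priya.
Ishita is living and takes 1/8.
Priya is living and takes 1/8.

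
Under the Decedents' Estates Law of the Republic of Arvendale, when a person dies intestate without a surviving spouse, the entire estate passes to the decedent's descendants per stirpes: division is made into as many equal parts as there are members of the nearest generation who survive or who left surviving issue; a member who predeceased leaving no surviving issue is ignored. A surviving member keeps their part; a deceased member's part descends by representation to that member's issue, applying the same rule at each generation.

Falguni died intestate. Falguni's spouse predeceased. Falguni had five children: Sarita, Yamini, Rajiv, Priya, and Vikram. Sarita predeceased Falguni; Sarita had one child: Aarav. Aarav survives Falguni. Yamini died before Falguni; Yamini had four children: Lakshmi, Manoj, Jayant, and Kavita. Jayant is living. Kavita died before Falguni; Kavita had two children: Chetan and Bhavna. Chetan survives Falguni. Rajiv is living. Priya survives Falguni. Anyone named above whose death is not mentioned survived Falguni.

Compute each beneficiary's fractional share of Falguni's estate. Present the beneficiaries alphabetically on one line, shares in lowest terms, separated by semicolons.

There is no surviving spouse, so the entire estate passes to Falguni's descendants per stirpes.
The estate is divided into 5 equal shares of 1/5 among Sarita, Yamini, Rajiv, Priya, Vikram.
Sarita predeceased; the 1/5 allotted to Sarita's branch passes to Sarita's issue by representation.
Aarav is the sole taker at this level and receives the full 1/5.
Yamini predeceased; the 1/5 allotted to Yamini's branch passes to Yamini's issue by representation.
The 1/5 is divided into 4 equal shares of 1/20 among Lakshmi, Manoj, Jayant, Kavita.
Lakshmi is living and takes 1/20.
Manoj is living and takes 1/20.
Jayant is living and takes 1/20.
Kavita predeceased; the 1/20 allotted to Kavita's branch passes to Kavita's issue by representation.
The 1/20 is divided into 2 equal shares of 1/40 among Chetan, Bhavna.
Chetan is living and takes 1/40.
Bhavna is living and takes 1/40.
Rajiv is living and takes 1/5.
Priya is living and takes 1/5.
Vikram is living and takes 1/5.

Aarav 1/5; Bhavna 1/40; Chetan 1/40; Jayant 1/20; Lakshmi 1/20; Manoj 1/20; Priya 1/5; Rajiv 1/5; Vikram 1/5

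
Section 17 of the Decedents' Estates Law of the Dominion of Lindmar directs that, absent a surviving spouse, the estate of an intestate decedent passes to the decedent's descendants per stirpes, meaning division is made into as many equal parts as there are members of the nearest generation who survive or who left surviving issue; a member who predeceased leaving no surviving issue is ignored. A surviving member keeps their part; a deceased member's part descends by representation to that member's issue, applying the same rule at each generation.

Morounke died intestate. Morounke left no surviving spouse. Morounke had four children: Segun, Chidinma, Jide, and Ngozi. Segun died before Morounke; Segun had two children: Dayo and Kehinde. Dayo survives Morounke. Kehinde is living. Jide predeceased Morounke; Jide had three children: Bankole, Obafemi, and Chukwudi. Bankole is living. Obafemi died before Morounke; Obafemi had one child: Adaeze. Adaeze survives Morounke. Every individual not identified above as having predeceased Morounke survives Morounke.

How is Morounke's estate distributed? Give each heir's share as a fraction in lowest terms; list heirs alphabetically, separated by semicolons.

Adaeze 1/12; Bankole 1/12; Chidinma 1/4; Chukwudi 1/12; Dayo 1/8; Kehinde 1/8; Ngozi 1/4

There is no surviving spouse, so the entire estate passes to Morounke's descendants per stirpes.
The estate is divided into 4 equal shares of 1/4 among Segun, Chidinma, Jide, Ngozi.
Segun predeceased; the 1/4 allotted to Segun's branch passes to Segun's issue by representation.
The 1/4 is divided into 2 equal shares of 1/8 among Dayo, Kehinde.
Dayo is living and takes 1/8.
Kehinde is living and takes 1/8.
Chidinma is living and takes 1/4.
Jide predeceased; the 1/4 allotted to Jide's branch passes to Jide's issue by representation.
The 1/4 is divided into 3 equal shares of 1/12 among Bankole, Obafemi, Chukwudi.
Bankole is living and takes 1/12.
Obafemi predeceased; the 1/12 allotted to Obafemi's branch passes to Obafemi's issue by representation.
Adaeze is the sole taker at this level and receives the full 1/12.
Chukwudi is living and takes 1/12.
Ngozi is living and takes 1/4.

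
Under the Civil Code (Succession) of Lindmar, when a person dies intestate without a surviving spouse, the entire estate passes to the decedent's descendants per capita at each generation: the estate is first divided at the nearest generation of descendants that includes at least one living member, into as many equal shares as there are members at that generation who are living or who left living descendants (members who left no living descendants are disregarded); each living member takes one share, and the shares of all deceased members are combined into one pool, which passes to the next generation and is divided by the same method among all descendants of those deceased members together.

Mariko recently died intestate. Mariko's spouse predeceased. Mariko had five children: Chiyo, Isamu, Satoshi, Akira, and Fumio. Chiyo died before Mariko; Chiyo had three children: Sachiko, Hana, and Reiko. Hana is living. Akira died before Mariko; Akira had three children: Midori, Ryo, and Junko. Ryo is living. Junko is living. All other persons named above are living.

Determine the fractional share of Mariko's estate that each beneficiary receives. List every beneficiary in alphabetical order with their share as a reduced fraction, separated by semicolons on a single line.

Fumio 1/5; Hana 1/15; Isamu 1/5; Junko 1/15; Midori 1/15; Reiko 1/15; Ryo 1/15; Sachiko 1/15; Satoshi 1/5

There is no surviving spouse, so the entire estate passes to Mariko's descendants per capita at each generation.
At generation 1 (Chiyo, Isamu, Satoshi, Akira, Fumio) there are 5 shares of (1)/5 = 1/5 each.
Living: Isamu, Satoshi, and Fumio — each takes 1/5.
Deceased: Chiyo and Akira. Their combined 2/5 is pooled and carried to generation 2.
At generation 2 (Sachiko, Hana, Reiko, Midori, Ryo, Junko) there are 6 shares of (2/5)/6 = 1/15 each.
Living: Sachiko, Hana, Reiko, Midori, Ryo, and Junko — each takes 1/15.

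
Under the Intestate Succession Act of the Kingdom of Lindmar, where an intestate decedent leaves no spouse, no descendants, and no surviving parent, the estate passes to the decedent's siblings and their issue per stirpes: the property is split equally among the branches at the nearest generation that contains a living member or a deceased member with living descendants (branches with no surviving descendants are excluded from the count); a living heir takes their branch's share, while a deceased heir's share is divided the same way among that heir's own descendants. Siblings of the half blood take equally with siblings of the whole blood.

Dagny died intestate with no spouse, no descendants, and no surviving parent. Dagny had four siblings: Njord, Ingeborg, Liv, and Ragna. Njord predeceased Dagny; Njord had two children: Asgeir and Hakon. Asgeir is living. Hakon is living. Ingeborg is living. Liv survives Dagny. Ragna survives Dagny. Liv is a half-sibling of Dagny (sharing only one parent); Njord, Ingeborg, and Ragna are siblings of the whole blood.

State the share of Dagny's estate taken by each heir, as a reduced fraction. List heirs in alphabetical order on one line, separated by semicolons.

Asgeir 1/8; Hakon 1/8; Ingeborg 1/4; Liv 1/4; Ragna 1/4

No spouse, descendants, or parent survives, so the estate passes to Dagny's siblings per stirpes.
Half-blood and whole-blood siblings take equally under the stated rule.
The estate is divided into 4 equal shares of 1/4 among Njord, Ingeborg, Liv, Ragna.
Njord predeceased; the 1/4 allotted to Njord's branch passes to Njord's issue by representation.
The 1/4 is divided into 2 equal shares of 1/8 among Asgeir, Hakon.
Asgeir is living and takes 1/8.
Hakon is living and takes 1/8.
Ingeborg is living and takes 1/4.
Liv is living and takes 1/4.
Ragna is living and takes 1/4.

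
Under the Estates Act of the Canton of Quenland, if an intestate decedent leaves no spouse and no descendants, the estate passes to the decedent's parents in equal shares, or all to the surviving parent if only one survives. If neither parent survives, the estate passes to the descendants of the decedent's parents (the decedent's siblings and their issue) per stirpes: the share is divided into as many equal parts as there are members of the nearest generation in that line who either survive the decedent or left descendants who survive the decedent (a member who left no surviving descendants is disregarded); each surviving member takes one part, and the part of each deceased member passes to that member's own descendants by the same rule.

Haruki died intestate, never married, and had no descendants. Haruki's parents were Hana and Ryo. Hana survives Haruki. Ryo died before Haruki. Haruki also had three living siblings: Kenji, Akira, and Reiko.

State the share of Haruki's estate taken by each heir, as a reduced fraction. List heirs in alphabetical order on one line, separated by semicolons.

Hana 1

Only one parent, Hana, survives, so Hana takes the entire estate. The siblings take nothing because a surviving parent has priority.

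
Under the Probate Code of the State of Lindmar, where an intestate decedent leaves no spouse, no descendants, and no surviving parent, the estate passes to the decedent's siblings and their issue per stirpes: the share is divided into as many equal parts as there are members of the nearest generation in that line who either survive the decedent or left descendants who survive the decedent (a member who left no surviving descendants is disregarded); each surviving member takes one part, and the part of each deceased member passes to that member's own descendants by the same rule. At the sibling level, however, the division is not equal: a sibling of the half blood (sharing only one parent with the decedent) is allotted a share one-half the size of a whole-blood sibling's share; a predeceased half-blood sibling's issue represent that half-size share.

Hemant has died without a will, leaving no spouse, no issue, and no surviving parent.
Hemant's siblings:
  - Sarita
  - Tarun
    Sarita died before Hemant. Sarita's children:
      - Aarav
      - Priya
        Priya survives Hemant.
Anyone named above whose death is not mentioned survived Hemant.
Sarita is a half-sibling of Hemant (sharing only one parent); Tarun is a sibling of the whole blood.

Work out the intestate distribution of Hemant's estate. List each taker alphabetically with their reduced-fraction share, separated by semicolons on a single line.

No spouse, descendants, or parent survives, so the estate passes to Hemant's siblings per stirpes.
Half-blood siblings count for one-half the weight of whole-blood siblings at the initial division.
Dividing 1 in proportion to weights (total weight 3/2): Sarita (weight 1/2) → 1/3; Tarun (weight 1) → 2/3.
Sarita predeceased; the 1/3 allotted to Sarita's branch passes to Sarita's issue by representation.
The 1/3 is divided into 2 equal shares of 1/6 among Aarav, Priya.
Aarav is living and takes 1/6.
Priya is living and takes 1/6.
Tarun is living and takes 2/3.

Aarav 1/6; Priya 1/6; Tarun 2/3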